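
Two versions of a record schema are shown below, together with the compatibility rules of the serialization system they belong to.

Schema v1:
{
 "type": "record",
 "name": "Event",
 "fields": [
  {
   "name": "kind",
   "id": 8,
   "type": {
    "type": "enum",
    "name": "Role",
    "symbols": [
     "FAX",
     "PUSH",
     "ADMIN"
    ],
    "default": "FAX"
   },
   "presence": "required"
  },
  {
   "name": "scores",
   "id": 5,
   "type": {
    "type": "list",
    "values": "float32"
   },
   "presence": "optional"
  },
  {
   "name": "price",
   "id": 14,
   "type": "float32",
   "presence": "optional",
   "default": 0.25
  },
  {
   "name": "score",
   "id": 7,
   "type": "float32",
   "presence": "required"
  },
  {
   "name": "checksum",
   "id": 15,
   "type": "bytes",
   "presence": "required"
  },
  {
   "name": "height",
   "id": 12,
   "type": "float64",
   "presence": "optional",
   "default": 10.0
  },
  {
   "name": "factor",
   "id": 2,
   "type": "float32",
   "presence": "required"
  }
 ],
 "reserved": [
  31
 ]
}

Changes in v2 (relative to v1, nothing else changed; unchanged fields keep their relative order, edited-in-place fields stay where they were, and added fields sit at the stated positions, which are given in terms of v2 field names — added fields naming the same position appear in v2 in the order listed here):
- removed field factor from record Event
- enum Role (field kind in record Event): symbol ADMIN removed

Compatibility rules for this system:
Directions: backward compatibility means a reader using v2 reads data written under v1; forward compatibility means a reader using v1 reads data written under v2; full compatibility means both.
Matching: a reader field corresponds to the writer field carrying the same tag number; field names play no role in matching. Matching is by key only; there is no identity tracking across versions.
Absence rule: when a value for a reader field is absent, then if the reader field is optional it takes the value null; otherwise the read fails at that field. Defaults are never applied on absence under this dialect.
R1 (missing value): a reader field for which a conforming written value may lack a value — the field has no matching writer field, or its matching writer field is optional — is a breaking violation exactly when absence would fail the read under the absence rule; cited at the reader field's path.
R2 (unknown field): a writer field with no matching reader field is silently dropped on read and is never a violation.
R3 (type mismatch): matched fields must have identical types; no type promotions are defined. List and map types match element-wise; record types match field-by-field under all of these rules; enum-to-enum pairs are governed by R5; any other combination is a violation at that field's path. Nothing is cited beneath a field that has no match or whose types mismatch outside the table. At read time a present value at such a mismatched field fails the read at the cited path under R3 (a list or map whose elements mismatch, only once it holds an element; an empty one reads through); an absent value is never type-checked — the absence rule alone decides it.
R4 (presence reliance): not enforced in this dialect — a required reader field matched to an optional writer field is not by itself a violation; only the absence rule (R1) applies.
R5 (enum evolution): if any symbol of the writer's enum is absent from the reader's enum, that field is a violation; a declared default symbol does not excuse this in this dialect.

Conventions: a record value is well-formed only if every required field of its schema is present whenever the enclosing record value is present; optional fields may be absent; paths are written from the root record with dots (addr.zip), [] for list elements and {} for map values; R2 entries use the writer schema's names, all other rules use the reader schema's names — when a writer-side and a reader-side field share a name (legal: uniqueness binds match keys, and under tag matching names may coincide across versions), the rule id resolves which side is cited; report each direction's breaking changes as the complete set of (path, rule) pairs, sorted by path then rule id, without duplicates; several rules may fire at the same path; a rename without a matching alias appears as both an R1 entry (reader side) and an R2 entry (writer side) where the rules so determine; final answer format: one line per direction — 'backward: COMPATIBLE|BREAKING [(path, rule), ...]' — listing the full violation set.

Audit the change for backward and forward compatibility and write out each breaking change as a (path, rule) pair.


backward: BREAKING [(kind, R5)]; forward: BREAKING [(factor, R1)]

arrows below run writer -> reader for Event
backward analysis of Event with v2 as reader and v1 as writer:
  kind: Role -> Role, writer required; from kind
  scores: list<float32> -> list<float32>, writer optional; from scores
  price: float32 -> float32, writer optional; from price
  score: float32 -> float32, writer required; from score
  checksum: bytes -> bytes, writer required; from checksum
  height: float64 -> float64, writer optional; from height
  leftover writer field: factor
  R5 fires at kind
  => backward: BREAKING (1)
forward analysis of Event with v1 as reader and v2 as writer:
  kind: Role -> Role, writer required; from kind
  scores: list<float32> -> list<float32>, writer optional; from scores
  price: float32 -> float32, writer optional; from price
  score: float32 -> float32, writer required; from score
  checksum: bytes -> bytes, writer required; from checksum
  height: float64 -> float64, writer optional; from height
  factor: no writer match
  R1 fires at factor
  => forward: BREAKING (1)


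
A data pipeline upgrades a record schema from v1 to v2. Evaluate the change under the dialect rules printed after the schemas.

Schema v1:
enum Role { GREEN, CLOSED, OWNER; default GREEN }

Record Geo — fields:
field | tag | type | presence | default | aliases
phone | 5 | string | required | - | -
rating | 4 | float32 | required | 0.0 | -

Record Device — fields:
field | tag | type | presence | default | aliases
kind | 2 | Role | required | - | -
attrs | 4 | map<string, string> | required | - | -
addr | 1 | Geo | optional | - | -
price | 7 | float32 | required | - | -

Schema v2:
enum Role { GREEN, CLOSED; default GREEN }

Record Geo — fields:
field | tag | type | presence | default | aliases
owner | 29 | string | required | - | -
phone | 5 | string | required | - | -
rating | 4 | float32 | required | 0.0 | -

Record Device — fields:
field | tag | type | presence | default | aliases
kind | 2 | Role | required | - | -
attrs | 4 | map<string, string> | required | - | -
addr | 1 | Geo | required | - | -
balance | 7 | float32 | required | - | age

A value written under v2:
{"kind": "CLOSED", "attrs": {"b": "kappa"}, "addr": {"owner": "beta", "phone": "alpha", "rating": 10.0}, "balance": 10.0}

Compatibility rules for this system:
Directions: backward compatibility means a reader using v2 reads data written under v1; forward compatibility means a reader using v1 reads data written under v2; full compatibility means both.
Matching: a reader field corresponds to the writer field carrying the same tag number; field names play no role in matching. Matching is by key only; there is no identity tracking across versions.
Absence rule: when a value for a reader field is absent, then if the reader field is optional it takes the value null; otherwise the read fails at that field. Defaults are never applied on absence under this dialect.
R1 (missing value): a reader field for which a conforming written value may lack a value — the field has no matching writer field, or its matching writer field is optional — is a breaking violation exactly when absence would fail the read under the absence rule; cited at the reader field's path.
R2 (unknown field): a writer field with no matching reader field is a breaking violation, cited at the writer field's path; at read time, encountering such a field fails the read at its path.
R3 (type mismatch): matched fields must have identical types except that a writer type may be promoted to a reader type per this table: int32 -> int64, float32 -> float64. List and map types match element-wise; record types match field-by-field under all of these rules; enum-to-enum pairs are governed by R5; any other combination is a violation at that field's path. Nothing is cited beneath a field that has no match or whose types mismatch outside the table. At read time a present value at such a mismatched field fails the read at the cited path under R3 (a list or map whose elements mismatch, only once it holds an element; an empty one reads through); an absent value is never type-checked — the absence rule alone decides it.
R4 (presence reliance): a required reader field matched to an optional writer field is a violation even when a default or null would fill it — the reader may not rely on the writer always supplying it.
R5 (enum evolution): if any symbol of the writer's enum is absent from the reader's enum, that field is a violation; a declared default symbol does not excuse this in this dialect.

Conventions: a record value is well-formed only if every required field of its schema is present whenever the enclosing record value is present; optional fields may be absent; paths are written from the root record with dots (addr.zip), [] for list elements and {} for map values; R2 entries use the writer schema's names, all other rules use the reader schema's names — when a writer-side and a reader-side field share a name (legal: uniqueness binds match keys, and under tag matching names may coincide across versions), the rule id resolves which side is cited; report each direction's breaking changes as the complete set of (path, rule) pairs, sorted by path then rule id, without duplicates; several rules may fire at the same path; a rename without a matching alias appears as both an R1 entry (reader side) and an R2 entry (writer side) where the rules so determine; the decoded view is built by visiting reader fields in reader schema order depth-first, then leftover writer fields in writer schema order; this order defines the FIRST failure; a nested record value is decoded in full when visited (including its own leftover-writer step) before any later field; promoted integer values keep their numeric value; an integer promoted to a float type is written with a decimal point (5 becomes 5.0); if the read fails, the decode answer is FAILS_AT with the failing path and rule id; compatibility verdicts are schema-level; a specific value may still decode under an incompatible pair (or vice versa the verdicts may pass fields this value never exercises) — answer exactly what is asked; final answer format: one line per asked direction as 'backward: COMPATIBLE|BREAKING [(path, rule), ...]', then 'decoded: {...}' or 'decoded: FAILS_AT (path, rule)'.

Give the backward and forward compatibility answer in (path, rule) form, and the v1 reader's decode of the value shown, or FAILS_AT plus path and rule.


backward: BREAKING [(addr, R1), (addr, R4), (addr.owner, R1), (kind, R5)]; forward: BREAKING [(addr.owner, R2)]; decoded: FAILS_AT (addr.owner, R2)

each type pair in Device: writer, then reader
backward for Device (reader v2, writer v1):
  Role -> Role, writer required: kind aligns to kind
  map<string, string> -> map<string, string>, writer required: attrs aligns to attrs
  Geo -> Geo, writer optional: addr aligns to addr
  float32 -> float32, writer required: balance aligns to price
  addr.owner: no writer match
  string -> string, writer required: addr.phone aligns to addr.phone
  float32 -> float32, writer required: addr.rating aligns to addr.rating
  breaking: (addr, R1)
  breaking: (addr, R4)
  breaking: (addr.owner, R1)
  breaking: (kind, R5)
  => 4 violation(s): backward is BREAKING for Device
forward for Device (reader v1, writer v2):
  Role -> Role, writer required: kind aligns to kind
  map<string, string> -> map<string, string>, writer required: attrs aligns to attrs
  Geo -> Geo, writer required: addr aligns to addr
  float32 -> float32, writer required: price aligns to balance
  string -> string, writer required: addr.phone aligns to addr.phone
  float32 -> float32, writer required: addr.rating aligns to addr.rating
  writer field addr.owner has no reader counterpart
  breaking: (addr.owner, R2)
  => 1 violation(s): forward is BREAKING for Device
decode (reader v1):
  kind := "CLOSED"
  attrs := {"b": "kappa"}
  addr.phone := "alpha"
  addr.rating := 10.0
  read fails at addr.owner under R2 (unknown field)
  => FAILS_AT (addr.owner, R2)


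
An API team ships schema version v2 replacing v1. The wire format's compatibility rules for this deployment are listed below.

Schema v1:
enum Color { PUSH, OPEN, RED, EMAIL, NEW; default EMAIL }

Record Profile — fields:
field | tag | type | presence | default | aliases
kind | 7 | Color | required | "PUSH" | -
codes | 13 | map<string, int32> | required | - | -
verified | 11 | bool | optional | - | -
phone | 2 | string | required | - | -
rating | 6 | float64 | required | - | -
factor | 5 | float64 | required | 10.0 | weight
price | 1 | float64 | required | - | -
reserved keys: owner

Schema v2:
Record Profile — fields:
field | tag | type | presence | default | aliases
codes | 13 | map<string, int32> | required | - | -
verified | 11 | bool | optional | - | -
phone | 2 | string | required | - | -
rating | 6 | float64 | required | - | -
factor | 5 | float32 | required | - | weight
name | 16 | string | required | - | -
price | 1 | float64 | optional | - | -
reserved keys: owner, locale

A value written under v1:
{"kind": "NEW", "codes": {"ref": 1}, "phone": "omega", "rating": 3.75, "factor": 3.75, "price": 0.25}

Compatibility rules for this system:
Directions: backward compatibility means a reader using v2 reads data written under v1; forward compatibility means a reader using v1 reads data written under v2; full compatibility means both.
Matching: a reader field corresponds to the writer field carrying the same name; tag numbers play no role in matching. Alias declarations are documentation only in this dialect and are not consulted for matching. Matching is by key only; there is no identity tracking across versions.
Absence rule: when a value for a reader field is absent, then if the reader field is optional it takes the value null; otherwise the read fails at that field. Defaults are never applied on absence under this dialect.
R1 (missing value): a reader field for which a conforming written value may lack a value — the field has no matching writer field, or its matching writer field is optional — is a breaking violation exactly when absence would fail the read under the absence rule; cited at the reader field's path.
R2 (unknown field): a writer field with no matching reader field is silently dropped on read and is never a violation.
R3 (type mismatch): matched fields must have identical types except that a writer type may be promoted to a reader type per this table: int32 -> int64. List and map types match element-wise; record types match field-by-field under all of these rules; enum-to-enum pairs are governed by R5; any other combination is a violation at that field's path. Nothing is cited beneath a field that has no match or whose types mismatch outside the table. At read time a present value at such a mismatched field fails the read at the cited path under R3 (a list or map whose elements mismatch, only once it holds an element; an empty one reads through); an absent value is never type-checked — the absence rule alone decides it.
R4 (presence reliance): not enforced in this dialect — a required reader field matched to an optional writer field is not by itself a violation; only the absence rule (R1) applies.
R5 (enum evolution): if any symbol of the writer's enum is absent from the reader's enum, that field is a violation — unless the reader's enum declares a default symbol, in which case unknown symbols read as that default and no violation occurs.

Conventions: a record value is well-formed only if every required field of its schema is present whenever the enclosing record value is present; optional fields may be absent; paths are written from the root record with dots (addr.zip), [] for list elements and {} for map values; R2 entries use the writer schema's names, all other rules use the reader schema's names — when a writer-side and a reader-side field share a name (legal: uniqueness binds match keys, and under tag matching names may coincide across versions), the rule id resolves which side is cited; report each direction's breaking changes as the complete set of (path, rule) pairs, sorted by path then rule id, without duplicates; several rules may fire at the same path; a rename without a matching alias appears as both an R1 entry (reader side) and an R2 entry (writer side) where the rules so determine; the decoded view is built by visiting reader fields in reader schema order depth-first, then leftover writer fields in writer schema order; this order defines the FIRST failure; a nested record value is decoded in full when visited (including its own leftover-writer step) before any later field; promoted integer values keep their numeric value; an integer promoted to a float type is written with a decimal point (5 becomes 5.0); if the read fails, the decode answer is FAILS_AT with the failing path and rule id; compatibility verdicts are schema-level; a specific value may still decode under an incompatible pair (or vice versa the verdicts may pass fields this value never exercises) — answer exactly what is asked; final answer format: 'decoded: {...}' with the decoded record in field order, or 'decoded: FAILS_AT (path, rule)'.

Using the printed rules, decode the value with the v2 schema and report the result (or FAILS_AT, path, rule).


decoded: FAILS_AT (factor, R3)

each type pair in Profile: writer, then reader
decoding the Profile value with the v2 reader:
  codes := {"ref": 1}
  verified := null (absent, optional -> null)
  phone := "omega"
  rating := 3.75
  read fails at factor under R3
  => FAILS_AT (factor, R3)
the rest of the Profile diff is inert for this question:
  field price in record Profile: required changed to optional -> schema-level compatibility only; this Profile value's decode is unchanged
  added field name to record Profile: required string, tag 16 (in v2 it sits immediately before price) -> schema-level compatibility only; this Profile value's decode is unchanged


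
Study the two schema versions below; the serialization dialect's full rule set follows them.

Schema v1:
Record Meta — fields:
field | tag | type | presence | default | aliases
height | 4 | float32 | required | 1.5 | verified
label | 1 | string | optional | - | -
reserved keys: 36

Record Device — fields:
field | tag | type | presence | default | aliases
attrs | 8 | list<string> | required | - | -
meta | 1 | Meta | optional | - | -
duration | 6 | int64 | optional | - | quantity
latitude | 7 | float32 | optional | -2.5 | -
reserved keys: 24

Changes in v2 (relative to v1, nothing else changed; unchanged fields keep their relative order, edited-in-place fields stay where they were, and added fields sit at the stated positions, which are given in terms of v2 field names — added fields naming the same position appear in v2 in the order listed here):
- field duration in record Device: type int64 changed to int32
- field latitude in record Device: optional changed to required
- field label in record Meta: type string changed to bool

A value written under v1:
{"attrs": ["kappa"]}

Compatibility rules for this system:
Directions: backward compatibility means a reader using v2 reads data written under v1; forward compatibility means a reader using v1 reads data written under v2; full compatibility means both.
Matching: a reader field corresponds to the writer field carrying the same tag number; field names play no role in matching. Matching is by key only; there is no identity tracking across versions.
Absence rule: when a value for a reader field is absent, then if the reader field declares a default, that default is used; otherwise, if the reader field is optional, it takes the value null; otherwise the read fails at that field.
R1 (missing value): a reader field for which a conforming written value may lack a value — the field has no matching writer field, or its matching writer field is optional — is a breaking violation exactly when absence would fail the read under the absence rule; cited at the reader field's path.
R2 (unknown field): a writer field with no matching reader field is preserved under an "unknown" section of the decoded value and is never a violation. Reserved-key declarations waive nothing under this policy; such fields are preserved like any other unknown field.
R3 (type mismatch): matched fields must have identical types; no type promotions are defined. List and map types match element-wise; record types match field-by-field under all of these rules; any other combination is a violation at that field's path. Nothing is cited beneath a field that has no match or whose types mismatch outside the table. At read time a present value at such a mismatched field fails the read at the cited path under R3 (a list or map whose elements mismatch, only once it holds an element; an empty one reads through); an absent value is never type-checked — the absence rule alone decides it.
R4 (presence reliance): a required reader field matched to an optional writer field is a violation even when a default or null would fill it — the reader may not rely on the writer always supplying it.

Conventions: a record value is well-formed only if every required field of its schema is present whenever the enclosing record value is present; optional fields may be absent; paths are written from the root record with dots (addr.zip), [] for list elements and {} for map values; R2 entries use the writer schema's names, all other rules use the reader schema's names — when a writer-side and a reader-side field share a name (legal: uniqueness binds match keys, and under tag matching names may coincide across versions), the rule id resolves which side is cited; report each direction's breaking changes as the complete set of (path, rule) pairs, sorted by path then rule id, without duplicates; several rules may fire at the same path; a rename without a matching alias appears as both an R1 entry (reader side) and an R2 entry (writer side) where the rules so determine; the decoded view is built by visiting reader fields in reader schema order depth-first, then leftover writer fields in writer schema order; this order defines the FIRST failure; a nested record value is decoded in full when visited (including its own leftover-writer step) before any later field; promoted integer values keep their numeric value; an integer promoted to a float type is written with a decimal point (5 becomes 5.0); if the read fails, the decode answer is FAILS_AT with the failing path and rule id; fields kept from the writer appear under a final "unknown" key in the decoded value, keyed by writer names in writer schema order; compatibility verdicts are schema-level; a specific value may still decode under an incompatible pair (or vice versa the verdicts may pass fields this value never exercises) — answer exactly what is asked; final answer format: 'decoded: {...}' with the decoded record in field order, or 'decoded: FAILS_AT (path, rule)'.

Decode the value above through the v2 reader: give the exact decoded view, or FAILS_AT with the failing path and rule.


each type pair in Device: writer, then reader
migrating the Device value to v2:
  attrs := ["kappa"]
  meta := null (not supplied -> null)
  duration := null (not supplied -> null)
  latitude := -2.5 (no value, default fills)
  => decoded: {"attrs": ["kappa"], "meta": null, "duration": null, "latitude": -2.5}
the rest of the Device diff is inert for this question:
  field duration in record Device: type int64 changed to int32 -> a verdict-level change on Device — the shown value reads the same
  field latitude in record Device: optional changed to required -> a verdict-level change on Device — the shown value reads the same
  field label in record Meta: type string changed to bool -> a verdict-level change on Device — the shown value reads the same

decoded: {"attrs": ["kappa"], "meta": null, "duration": null, "latitude": -2.5}


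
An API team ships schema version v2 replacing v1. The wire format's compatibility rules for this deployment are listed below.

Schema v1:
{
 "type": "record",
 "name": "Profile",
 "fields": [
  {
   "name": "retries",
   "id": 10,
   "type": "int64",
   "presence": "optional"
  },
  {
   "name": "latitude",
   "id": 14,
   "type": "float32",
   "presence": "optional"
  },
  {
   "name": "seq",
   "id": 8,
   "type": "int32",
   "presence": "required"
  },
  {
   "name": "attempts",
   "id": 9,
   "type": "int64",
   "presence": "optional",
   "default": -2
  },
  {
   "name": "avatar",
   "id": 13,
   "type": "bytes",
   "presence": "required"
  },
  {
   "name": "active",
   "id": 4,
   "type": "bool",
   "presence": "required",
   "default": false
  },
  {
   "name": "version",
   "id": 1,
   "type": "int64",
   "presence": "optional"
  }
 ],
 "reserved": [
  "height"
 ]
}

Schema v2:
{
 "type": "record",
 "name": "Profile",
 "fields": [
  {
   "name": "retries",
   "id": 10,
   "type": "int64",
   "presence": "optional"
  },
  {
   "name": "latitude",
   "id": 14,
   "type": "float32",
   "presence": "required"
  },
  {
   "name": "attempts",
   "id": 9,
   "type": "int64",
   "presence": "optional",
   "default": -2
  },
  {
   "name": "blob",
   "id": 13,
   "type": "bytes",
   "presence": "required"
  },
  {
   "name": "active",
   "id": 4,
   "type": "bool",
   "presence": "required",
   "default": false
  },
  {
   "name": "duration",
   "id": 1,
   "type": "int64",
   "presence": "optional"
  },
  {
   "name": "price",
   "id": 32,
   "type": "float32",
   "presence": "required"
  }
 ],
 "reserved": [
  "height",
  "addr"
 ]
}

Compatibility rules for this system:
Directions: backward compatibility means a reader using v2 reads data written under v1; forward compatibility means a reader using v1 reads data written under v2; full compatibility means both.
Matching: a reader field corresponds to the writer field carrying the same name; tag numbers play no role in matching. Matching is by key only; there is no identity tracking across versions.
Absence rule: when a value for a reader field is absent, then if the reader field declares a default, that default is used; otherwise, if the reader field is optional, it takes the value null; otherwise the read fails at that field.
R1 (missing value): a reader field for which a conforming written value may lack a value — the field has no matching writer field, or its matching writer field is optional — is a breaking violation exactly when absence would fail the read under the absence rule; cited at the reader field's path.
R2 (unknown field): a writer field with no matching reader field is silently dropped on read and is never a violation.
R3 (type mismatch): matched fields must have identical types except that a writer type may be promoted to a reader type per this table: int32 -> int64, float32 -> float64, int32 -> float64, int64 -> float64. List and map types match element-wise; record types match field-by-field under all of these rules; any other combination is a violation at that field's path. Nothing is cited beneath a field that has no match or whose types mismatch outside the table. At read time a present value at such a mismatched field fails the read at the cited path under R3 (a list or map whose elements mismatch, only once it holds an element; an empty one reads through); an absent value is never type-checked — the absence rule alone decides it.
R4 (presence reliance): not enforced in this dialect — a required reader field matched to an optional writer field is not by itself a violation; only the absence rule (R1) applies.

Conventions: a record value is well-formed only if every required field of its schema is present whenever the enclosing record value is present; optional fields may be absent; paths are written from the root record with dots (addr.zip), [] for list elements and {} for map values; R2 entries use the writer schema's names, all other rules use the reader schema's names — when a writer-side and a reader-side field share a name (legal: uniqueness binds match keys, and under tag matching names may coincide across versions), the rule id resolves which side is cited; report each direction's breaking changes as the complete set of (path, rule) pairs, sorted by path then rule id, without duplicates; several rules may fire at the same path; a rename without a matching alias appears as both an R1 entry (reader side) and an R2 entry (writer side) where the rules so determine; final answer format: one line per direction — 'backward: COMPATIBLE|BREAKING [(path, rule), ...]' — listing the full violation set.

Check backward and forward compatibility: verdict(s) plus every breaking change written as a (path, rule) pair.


in Profile below, arrows point writer -> reader
backward for Profile (reader v2, writer v1):
  writer optional, int64 -> int64: reader retries maps from writer retries
  writer optional, float32 -> float32: reader latitude maps from writer latitude
  writer optional, int64 -> int64: reader attempts maps from writer attempts
  blob has no writer counterpart
  writer required, bool -> bool: reader active maps from writer active
  duration has no writer counterpart
  price has no writer counterpart
  writer field seq has no reader counterpart
  writer field avatar has no reader counterpart
  writer field version has no reader counterpart
  R1 fires at blob
  R1 fires at latitude
  R1 fires at price
  => backward verdict for Profile: BREAKING, 3 violation(s)
forward for Profile (reader v1, writer v2):
  writer optional, int64 -> int64: reader retries maps from writer retries
  writer required, float32 -> float32: reader latitude maps from writer latitude
  seq has no writer counterpart
  writer optional, int64 -> int64: reader attempts maps from writer attempts
  avatar has no writer counterpart
  writer required, bool -> bool: reader active maps from writer active
  version has no writer counterpart
  writer field blob has no reader counterpart
  writer field duration has no reader counterpart
  writer field price has no reader counterpart
  R1 fires at avatar
  R1 fires at seq
  => forward verdict for Profile: BREAKING, 2 violation(s)

backward: BREAKING [(blob, R1), (latitude, R1), (price, R1)]; forward: BREAKING [(avatar, R1), (seq, R1)]


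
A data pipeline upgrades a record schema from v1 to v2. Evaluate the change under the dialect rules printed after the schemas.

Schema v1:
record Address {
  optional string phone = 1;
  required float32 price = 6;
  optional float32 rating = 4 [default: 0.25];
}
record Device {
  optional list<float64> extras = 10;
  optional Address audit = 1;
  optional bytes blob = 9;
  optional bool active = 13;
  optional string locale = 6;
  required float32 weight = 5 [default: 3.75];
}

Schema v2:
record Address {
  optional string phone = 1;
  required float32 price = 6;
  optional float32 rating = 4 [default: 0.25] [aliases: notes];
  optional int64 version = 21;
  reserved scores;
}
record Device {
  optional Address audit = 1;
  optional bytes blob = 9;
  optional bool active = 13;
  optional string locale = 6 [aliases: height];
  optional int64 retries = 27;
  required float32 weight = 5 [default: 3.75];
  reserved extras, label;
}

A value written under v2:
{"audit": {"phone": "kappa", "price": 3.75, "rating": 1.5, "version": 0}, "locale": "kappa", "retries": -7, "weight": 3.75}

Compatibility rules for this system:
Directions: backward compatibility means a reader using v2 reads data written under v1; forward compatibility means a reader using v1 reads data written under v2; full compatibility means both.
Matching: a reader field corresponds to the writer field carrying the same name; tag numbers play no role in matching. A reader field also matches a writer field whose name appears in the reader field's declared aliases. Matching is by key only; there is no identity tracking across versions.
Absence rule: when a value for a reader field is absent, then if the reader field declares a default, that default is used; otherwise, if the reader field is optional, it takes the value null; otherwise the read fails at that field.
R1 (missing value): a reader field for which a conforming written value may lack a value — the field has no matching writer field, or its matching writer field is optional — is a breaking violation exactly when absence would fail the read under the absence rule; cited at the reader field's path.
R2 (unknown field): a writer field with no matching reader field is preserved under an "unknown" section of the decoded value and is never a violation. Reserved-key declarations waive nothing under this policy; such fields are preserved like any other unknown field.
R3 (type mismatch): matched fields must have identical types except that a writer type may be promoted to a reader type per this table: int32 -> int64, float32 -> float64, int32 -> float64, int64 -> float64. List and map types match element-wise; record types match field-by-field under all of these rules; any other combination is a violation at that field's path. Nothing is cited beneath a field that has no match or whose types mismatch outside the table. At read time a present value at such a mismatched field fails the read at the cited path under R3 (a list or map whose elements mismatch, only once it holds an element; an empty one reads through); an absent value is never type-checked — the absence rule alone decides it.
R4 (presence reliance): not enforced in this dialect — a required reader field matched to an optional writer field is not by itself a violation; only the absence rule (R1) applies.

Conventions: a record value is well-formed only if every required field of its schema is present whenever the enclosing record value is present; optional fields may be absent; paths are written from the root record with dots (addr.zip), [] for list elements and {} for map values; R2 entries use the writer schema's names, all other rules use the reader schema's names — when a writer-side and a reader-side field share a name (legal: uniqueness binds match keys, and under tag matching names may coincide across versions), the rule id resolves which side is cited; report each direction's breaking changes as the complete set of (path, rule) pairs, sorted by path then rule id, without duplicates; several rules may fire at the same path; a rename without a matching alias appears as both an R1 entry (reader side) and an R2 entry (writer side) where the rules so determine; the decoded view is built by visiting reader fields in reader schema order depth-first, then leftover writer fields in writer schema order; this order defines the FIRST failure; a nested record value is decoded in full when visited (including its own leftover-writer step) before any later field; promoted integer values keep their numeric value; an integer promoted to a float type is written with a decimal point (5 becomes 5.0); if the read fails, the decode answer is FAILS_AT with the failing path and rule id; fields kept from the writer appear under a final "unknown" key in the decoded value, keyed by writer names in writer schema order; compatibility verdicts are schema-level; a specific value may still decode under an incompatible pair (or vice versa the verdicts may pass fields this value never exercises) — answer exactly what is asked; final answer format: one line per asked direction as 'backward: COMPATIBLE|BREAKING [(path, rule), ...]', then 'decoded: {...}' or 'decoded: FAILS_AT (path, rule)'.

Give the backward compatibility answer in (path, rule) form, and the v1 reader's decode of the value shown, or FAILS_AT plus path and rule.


each type pair in Device: writer, then reader
checking backward for Device: reader v2 against writer v1:
  audit <- audit (Address -> Address, writer optional)
  blob <- blob (bytes -> bytes, writer optional)
  active <- active (bool -> bool, writer optional)
  locale <- locale (string -> string, writer optional)
  retries: no writer match
  weight <- weight (float32 -> float32, writer required)
  writer field extras has no reader counterpart
  audit.phone <- audit.phone (string -> string, writer optional)
  audit.price <- audit.price (float32 -> float32, writer required)
  audit.rating <- audit.rating (float32 -> float32, writer optional)
  audit.version: no writer match
  => no violations; backward on Device: COMPATIBLE
migrating the Device value to v1:
  extras := null (not supplied -> null)
  audit.phone := "kappa"
  audit.price := 3.75
  audit.rating := 1.5
  writer audit.version: kept under "unknown"
  blob := null (not supplied -> null)
  active := null (not supplied -> null)
  locale := "kappa"
  weight := 3.75
  writer retries: kept under "unknown"
  => decoded: {"extras": null, "audit": {"phone": "kappa", "price": 3.75, "rating": 1.5, "unknown": {"version": 0}}, "blob": null, "active": null, "locale": "kappa", "weight": 3.75, "unknown": {"retries": -7}}
remaining Device differences; none change what is asked:
  removed field extras from record Device (its key "extras" joins the reserved list) -> triggers nothing under Device's printed rules — same verdict

backward: COMPATIBLE []; decoded: {"extras": null, "audit": {"phone": "kappa", "price": 3.75, "rating": 1.5, "unknown": {"version": 0}}, "blob": null, "active": null, "locale": "kappa", "weight": 3.75, "unknown": {"retries": -7}}


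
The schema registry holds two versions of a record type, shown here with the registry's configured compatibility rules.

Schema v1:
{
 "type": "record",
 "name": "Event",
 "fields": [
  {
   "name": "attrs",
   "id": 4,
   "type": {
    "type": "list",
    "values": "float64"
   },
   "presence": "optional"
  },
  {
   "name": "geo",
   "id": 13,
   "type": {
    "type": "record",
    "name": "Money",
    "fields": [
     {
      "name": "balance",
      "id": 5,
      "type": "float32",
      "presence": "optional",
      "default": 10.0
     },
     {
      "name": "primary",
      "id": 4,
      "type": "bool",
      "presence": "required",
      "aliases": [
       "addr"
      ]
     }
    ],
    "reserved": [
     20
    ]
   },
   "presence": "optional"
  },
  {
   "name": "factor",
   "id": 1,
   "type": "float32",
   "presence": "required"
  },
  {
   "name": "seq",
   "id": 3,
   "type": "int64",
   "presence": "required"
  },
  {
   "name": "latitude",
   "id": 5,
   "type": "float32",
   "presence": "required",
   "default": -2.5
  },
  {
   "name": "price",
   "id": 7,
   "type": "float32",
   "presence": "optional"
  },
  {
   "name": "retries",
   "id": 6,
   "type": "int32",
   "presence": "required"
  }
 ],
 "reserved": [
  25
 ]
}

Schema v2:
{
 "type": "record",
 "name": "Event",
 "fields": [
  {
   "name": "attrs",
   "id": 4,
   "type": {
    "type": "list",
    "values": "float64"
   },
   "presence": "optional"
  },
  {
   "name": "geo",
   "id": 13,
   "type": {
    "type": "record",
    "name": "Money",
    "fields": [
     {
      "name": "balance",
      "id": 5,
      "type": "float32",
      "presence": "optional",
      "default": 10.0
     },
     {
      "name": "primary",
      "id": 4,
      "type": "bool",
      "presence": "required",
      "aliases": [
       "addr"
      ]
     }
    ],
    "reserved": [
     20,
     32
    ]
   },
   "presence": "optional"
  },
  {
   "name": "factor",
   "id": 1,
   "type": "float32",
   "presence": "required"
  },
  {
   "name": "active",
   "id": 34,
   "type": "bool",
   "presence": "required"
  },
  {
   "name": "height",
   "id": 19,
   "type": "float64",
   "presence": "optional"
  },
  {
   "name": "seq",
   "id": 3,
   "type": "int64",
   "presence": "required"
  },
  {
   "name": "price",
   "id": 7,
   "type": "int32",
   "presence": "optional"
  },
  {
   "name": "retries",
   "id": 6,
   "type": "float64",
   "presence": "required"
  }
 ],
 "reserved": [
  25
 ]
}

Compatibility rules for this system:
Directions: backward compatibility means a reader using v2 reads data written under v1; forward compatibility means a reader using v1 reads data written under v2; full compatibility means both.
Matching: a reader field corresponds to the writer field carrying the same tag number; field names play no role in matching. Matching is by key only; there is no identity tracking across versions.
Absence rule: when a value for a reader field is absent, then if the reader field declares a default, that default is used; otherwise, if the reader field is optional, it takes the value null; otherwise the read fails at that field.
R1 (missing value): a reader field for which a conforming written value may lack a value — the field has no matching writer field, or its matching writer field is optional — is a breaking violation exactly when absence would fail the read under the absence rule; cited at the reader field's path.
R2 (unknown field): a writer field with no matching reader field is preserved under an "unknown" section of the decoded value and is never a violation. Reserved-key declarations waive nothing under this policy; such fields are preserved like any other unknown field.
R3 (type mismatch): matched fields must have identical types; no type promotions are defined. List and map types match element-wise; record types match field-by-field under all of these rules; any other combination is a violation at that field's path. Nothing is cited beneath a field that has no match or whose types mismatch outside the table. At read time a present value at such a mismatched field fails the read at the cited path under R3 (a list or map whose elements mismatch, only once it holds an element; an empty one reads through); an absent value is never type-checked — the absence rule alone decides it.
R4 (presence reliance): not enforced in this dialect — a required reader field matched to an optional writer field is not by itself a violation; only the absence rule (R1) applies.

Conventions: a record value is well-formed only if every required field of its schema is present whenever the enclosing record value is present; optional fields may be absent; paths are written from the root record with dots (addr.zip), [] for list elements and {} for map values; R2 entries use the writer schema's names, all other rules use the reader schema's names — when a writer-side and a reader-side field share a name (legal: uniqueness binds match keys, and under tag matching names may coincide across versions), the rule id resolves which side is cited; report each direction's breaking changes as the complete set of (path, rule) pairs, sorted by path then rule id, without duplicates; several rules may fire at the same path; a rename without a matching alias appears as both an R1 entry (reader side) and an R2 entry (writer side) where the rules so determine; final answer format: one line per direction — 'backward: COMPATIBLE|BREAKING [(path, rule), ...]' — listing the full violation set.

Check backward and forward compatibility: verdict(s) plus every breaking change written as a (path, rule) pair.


the writer's type comes first in each Event pair
checking backward for Event: reader v2 against writer v1:
  attrs: list<float64> -> list<float64>, writer optional; from attrs
  geo: Money -> Money, writer optional; from geo
  factor: float32 -> float32, writer required; from factor
  active: no writer-side match
  height: no writer-side match
  seq: int64 -> int64, writer required; from seq
  price: float32 -> int32, writer optional; from price
  retries: int32 -> float64, writer required; from retries
  writer field latitude has no reader counterpart
  geo.balance: float32 -> float32, writer optional; from geo.balance
  geo.primary: bool -> bool, writer required; from geo.primary
  breaking: (active, R1)
  breaking: (price, R3)
  breaking: (retries, R3)
  => backward: BREAKING (3)
checking forward for Event: reader v1 against writer v2:
  attrs: list<float64> -> list<float64>, writer optional; from attrs
  geo: Money -> Money, writer optional; from geo
  factor: float32 -> float32, writer required; from factor
  seq: int64 -> int64, writer required; from seq
  latitude: no writer-side match
  price: int32 -> float32, writer optional; from price
  retries: float64 -> int32, writer required; from retries
  writer field active has no reader counterpart
  writer field height has no reader counterpart
  geo.balance: float32 -> float32, writer optional; from geo.balance
  geo.primary: bool -> bool, writer required; from geo.primary
  breaking: (price, R3)
  breaking: (retries, R3)
  => forward: BREAKING (2)

backward: BREAKING [(active, R1), (price, R3), (retries, R3)]; forward: BREAKING [(price, R3), (retries, R3)]
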